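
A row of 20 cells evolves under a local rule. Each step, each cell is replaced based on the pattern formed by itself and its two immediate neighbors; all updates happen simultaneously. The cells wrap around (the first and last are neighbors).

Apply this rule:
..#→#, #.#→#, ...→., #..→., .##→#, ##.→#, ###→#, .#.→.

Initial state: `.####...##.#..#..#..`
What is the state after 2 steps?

#####..####..#..#...
#####.#####.#..#...#

#####.#####.#..#...#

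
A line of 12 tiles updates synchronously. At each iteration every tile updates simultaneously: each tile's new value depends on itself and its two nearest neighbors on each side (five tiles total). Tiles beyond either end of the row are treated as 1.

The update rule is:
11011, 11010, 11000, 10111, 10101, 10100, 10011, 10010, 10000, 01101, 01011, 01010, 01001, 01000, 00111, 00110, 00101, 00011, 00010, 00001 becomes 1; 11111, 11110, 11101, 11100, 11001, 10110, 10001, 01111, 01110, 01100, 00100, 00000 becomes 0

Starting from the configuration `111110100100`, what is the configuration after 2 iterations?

000001111011
110111000110

110111000110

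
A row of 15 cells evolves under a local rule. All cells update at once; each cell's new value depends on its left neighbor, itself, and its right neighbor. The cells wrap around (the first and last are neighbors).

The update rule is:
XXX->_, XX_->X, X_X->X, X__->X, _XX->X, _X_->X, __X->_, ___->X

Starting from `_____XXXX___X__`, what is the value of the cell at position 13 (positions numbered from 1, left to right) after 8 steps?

step 1: XXXX_X__XXX_XXX
step 2: ___XXXX_X_XXX__
step 3: XX_X__XXXXX_XXX
step 4: _XXXX_X___XXX__
step 5: _X__XXXXX_X_XXX
step 6: XXX_X___XXXXX_X
step 7: __XXXXX_X___XXX
step 8: X_X___XXXXX_X_X
position 13 holds X

X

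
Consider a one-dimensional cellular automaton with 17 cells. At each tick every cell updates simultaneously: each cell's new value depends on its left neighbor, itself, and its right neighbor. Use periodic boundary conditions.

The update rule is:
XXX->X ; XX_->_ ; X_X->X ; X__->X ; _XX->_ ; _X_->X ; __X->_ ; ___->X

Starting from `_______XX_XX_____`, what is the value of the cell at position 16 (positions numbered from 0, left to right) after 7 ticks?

_

tick 1: XXXXXX___X__XXXXX
tick 2: XXXXX_XX_XX__XXXX
tick 3: XXXX_X__X__X__XXX
tick 4: XXX_XXX_XX_XX__XX
tick 5: XX_X_X_X__X__X__X
tick 6: X_XXXXXXX_XX_XX__
tick 7: XX_XXXXX_X__X__X_
position 16 holds _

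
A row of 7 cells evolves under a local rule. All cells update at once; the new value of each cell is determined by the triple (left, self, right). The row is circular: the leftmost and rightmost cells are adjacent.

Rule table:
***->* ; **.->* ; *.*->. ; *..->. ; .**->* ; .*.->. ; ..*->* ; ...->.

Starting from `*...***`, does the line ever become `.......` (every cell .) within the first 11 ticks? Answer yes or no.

no

tick 1: *..****
tick 2: *.*****
tick 3: *.*****  (fixed point — unchanged through tick 11)
tick 11 is *.*****, still not uniform .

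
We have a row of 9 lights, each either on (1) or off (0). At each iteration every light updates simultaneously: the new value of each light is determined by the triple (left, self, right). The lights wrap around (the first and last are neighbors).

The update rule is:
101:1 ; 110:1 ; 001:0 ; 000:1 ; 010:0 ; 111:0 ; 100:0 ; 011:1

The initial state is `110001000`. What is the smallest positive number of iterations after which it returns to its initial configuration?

110100010
111001001
001000001
000011100
111010101
001101011
001110111
001011101
000110110
110111110
111100011
000101010
110010100
110001000

14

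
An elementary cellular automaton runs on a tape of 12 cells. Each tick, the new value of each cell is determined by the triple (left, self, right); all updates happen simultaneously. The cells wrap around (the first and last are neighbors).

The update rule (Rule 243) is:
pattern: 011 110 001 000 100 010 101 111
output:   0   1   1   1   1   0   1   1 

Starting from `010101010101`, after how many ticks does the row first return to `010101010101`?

101010101010
010101010101

2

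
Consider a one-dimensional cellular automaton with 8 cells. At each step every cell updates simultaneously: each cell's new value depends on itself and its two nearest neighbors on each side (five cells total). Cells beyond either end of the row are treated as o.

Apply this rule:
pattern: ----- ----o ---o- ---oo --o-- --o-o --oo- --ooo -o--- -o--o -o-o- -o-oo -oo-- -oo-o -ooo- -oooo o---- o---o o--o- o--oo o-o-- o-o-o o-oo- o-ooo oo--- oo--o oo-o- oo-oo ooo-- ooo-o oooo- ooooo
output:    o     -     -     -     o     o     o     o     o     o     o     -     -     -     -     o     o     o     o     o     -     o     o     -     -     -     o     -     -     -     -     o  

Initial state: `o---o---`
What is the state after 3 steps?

-o--oo--

--o-ooo-
-oo-----
-o--oo--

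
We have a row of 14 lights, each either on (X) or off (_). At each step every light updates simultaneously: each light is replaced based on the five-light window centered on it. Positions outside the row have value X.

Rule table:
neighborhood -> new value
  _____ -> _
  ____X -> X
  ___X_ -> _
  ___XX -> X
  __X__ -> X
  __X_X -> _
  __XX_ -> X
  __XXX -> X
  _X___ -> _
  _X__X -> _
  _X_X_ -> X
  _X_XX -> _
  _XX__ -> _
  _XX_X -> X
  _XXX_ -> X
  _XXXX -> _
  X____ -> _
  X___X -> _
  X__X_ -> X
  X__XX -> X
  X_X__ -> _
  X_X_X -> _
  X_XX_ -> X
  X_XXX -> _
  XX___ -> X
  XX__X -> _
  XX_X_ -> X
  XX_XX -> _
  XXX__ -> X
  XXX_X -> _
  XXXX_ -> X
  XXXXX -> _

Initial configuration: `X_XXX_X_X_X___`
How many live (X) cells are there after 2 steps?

___X_X_X_X___X
X___X_X_X___XX
count of X: 6

6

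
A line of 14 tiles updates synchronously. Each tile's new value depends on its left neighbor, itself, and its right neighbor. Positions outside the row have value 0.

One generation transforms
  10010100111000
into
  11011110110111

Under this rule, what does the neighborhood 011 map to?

At position 8 the neighborhood is 011; the next row has 1 there.

1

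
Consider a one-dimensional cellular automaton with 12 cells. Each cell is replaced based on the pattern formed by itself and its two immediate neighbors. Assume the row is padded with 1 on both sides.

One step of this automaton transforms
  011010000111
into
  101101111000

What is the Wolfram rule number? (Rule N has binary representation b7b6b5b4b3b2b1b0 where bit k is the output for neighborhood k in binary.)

115

position 10: 111 → 0  (bit 7 = 0)
position 2: 110 → 1  (bit 6 = 1)
position 0: 101 → 1  (bit 5 = 1)
position 5: 100 → 1  (bit 4 = 1)
position 1: 011 → 0  (bit 3 = 0)
position 4: 010 → 0  (bit 2 = 0)
position 8: 001 → 1  (bit 1 = 1)
position 6: 000 → 1  (bit 0 = 1)
bits b7..b0 = 01110011 = 115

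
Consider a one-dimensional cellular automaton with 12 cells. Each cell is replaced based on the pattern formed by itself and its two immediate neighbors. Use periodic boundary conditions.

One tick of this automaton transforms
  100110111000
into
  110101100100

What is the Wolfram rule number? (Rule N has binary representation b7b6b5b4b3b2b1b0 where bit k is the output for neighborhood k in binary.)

60

position 7: 111 → 0  (bit 7 = 0)
position 4: 110 → 0  (bit 6 = 0)
position 5: 101 → 1  (bit 5 = 1)
position 1: 100 → 1  (bit 4 = 1)
position 3: 011 → 1  (bit 3 = 1)
position 0: 010 → 1  (bit 2 = 1)
position 2: 001 → 0  (bit 1 = 0)
position 10: 000 → 0  (bit 0 = 0)
bits b7..b0 = 00111100 = 60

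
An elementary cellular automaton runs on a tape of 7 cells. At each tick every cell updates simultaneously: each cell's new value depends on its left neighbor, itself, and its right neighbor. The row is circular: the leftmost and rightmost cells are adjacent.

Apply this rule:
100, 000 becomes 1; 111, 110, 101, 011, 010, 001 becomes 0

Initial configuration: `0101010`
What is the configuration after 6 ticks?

1110011

0000001
1111100
0000010
1111001
0000100
1110011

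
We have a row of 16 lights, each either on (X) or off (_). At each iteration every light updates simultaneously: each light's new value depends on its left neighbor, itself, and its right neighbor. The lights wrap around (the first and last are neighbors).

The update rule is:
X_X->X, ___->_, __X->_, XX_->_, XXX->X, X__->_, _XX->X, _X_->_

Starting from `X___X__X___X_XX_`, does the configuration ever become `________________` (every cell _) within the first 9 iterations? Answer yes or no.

yes

____________XX_X
____________X_X_
_____________X__
________________
all cells are _ at iteration 4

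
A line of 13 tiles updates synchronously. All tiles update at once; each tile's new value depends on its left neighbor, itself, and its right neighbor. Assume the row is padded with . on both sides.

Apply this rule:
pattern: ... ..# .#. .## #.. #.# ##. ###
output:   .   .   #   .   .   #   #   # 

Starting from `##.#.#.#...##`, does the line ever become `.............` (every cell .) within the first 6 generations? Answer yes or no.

generation 1: .#######....#
generation 2: ..######....#
generation 3: ...#####....#
generation 4: ....####....#
generation 5: .....###....#
generation 6: ......##....#
generation 6 is ......##....#, still not uniform .

no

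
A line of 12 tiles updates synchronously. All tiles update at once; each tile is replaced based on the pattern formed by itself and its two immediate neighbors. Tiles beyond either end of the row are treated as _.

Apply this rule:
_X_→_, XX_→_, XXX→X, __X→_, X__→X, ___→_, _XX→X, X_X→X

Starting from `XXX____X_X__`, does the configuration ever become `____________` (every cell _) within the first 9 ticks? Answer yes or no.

no

tick 1: XX_X____X_X_
tick 2: X_X_X____X_X
tick 3: _X_X_X____X_
tick 4: __X_X_X____X
tick 5: ___X_X_X____
tick 6: ____X_X_X___
tick 7: _____X_X_X__
tick 8: ______X_X_X_
tick 9: _______X_X_X
tick 9 is _______X_X_X, still not uniform _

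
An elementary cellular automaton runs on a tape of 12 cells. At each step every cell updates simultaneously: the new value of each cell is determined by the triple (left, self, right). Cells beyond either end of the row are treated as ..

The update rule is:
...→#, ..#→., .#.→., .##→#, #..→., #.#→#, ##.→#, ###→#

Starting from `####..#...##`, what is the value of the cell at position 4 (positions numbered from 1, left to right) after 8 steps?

#

####....#.##
####.##..###
#######..###
#######..###  (fixed point — unchanged through step 8)
position 4 holds #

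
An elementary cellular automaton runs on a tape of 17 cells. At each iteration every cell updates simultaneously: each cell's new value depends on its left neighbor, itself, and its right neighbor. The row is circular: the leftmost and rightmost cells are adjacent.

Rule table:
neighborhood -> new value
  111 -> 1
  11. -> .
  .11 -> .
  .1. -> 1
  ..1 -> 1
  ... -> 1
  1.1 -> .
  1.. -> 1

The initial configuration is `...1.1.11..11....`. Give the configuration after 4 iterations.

1..........1111.1

1111.1...11..1111
111..1111..11.111
11.11.11.11....11
1..........1111.1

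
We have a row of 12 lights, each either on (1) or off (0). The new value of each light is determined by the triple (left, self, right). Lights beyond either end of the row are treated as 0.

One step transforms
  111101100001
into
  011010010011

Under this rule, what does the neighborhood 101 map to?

At position 4 the neighborhood is 101; the next row has 1 there.

1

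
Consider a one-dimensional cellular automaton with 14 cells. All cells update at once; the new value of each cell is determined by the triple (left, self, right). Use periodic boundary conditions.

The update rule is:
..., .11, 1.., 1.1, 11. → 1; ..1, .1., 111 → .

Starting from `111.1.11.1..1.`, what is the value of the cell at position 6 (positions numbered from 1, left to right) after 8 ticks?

tick 1: 1.11.1111.1..1
tick 2: 111111..11.1.1
tick 3: .....11.111.11
tick 4: 1111.1111.1111
tick 5: ...111..111...
tick 6: 11.1.11.1.1111
tick 7: .11.1111.11...
tick 8: .1111..1111111
position 6 holds .

.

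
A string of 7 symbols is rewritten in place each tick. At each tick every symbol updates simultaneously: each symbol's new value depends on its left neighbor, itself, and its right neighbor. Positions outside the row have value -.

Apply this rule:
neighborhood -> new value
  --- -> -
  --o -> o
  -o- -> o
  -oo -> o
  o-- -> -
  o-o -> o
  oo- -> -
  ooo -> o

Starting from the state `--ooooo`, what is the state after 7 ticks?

-ooooo-
ooooo--
oooo---
ooo----
oo-----
o------
o------

o------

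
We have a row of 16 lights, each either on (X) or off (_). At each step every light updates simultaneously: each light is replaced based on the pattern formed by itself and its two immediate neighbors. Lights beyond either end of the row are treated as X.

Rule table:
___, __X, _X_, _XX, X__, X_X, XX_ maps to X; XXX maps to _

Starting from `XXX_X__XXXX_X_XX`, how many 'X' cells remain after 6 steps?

__XXXXXX__XXXXX_
XXX____XXXX___XX
__XXXXXX__XXXXX_  (repeats step 1; period 2)
step 6: XXX____XXXX___XX
count of X: 9

9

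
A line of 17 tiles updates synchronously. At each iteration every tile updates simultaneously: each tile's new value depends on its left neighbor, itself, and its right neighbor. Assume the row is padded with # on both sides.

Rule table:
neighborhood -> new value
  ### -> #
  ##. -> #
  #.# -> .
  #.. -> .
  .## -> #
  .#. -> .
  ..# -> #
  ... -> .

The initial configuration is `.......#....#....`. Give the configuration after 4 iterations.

iteration 1: ......#....#....#
iteration 2: .....#....#....##
iteration 3: ....#....#....###
iteration 4: ...#....#....####

...#....#....####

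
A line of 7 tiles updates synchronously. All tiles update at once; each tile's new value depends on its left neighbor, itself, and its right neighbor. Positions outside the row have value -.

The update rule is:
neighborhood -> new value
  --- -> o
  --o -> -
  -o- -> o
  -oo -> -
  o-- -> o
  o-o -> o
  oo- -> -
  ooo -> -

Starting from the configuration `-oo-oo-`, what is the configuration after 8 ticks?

oo-----

---o--o
oo-oo-o
--o--oo
o-oo---
oo--ooo
--o----
o-ooooo
oo-----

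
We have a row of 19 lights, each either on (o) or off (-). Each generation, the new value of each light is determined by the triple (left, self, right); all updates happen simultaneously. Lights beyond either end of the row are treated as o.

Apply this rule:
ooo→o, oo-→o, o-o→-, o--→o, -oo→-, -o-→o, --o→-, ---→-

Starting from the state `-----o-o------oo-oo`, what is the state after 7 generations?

generation 1: o----o-oo------o--o
generation 2: oo---o--oo-----oo--
generation 3: ooo--oo--oo-----oo-
generation 4: oooo--oo--oo-----o-
generation 5: ooooo--oo--oo----o-
generation 6: oooooo--oo--oo---o-
generation 7: ooooooo--oo--oo--o-

ooooooo--oo--oo--o-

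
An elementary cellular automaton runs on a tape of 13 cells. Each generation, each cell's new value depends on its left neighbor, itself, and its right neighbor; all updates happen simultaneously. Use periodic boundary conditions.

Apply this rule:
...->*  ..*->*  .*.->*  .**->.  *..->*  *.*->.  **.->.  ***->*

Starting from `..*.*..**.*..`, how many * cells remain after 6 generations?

8

***.***...***
**...*.***.**
*.****..*...*
...**.******.
***....****.*
**.****.**...
count of *: 8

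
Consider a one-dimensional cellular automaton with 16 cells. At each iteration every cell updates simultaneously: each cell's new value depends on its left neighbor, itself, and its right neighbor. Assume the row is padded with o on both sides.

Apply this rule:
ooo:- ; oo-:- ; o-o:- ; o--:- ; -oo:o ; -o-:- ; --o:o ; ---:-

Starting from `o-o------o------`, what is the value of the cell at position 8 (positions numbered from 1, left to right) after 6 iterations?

-

--------o------o
-------o------oo
------o------oo-
-----o------oo--
----o------oo--o
---o------oo--oo
position 8 holds -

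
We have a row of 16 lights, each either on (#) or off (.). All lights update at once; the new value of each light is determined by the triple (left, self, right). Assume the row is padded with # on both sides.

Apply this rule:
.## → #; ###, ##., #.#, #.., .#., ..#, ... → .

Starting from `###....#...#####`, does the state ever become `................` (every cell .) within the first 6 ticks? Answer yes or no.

yes

...........#....
................
all cells are . at tick 2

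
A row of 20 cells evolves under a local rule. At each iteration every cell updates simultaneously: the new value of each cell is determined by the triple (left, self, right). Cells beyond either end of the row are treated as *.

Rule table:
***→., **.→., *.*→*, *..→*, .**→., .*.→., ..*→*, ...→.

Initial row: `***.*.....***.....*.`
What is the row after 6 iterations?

...*.*...*...*...*.*
*.*.*.*.*.*.*.*.*.*.
.*.*.*.*.*.*.*.*.*.*
*.*.*.*.*.*.*.*.*.*.  (repeats iteration 2; period 2)
iteration 6: *.*.*.*.*.*.*.*.*.*.

*.*.*.*.*.*.*.*.*.*.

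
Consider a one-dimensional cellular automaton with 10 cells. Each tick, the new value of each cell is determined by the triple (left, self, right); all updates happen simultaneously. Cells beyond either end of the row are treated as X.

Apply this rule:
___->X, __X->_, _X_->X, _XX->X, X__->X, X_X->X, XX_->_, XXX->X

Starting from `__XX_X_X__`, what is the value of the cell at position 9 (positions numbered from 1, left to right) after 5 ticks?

X

X_X_XXXXX_
_XXXXXXX_X
XXXXXXX_XX
XXXXXX_XXX
XXXXX_XXXX
position 9 holds X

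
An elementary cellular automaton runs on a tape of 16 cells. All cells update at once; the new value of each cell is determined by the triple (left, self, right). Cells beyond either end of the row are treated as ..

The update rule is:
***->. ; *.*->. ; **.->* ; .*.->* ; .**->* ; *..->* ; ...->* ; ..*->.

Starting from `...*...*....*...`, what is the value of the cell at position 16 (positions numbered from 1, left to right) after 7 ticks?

**.***.****.****
**.*.*.*..*.*..*
**.*.*.**.*.**.*
**.*.*.**.*.**.*  (fixed point — unchanged through tick 7)
position 16 holds *

*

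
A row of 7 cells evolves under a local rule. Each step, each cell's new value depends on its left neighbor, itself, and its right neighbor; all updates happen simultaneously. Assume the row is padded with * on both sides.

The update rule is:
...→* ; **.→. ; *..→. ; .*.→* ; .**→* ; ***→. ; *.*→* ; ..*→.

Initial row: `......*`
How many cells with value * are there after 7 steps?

.****.*
**...**
...*.*.
.*.****
****...
.....*.
.***.**
count of *: 5

5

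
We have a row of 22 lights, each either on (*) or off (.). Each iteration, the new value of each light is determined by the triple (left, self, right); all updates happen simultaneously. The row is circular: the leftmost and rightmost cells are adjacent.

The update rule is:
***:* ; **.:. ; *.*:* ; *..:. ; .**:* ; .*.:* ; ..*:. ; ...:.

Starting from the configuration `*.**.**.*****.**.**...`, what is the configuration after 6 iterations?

***.**.*****.**.**....
**.**.*****.**.**.....
*.**.*****.**.**......
***.*****.**.**.......
**.*****.**.**........
*.*****.**.**.........

*.*****.**.**.........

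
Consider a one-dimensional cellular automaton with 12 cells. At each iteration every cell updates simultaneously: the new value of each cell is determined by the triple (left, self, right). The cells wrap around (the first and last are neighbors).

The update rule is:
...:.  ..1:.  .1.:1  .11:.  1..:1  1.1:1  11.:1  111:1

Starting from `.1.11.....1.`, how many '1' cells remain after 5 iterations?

6

.11.11....11
1.11.11....1
11.11.11....
.11.11.11...
..11.11.11..
count of 1: 6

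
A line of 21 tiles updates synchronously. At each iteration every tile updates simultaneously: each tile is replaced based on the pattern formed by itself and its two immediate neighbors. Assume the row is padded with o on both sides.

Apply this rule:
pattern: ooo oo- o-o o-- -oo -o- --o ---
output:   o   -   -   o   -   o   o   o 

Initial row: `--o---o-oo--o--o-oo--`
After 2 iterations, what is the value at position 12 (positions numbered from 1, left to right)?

iteration 1: ooooooo---oooooo---oo
iteration 2: oooooo-ooo-oooo-ooo-o
position 12 holds o

o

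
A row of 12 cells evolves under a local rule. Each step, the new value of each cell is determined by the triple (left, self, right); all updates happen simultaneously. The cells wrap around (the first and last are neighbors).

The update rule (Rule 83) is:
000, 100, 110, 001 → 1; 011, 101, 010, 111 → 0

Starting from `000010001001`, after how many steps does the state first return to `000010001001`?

step 1: 111101110110
step 2: 000100010010
step 3: 111011101101
step 4: 001000100100
step 5: 110111011011
step 6: 010001001000
step 7: 101110110111
step 8: 100010010000
step 9: 011101101111
step 10: 000100100001
step 11: 111011011110
step 12: 001001000010
step 13: 110110111101
step 14: 010010000100
step 15: 101101111011
step 16: 100100001000
step 17: 011011110111
step 18: 001000010001
step 19: 110111101110
step 20: 010000100010
step 21: 101111011101
step 22: 100001000100
step 23: 011110111011
step 24: 000010001001

24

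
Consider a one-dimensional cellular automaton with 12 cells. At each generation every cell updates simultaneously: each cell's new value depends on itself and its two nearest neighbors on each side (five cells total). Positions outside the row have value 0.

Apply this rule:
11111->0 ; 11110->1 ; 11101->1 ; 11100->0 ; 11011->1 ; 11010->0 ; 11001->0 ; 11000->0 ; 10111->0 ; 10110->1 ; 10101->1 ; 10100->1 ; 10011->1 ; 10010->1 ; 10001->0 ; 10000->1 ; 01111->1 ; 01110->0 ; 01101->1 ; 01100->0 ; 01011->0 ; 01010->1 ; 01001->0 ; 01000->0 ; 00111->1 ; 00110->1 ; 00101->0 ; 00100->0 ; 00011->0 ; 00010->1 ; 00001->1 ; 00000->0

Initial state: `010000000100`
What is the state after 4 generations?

100110001001

100100011001
001000010010
110011100100
100110001001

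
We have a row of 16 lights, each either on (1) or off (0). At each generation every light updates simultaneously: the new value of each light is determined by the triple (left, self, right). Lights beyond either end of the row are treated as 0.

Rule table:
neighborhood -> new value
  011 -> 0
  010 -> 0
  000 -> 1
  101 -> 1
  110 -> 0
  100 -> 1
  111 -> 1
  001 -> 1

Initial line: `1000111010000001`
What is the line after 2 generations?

0111010101111110
1010101010111101

1010101010111101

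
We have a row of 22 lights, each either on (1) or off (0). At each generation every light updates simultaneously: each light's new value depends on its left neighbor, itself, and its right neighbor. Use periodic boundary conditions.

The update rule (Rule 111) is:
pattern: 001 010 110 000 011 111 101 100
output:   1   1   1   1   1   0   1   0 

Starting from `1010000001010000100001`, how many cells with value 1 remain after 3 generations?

1110111111110111101111
0011100000011100111000
1110101111110101101011
count of 1: 16

16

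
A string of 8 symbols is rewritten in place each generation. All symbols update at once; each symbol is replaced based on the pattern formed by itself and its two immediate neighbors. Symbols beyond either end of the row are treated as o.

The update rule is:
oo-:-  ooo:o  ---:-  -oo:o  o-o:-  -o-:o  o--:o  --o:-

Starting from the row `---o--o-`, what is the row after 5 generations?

generation 1: o--oo-o-
generation 2: -o-o--o-
generation 3: -o-oo-o-
generation 4: -o-o--o-  (repeats generation 2; period 2)
generation 5: -o-oo-o-

-o-oo-o-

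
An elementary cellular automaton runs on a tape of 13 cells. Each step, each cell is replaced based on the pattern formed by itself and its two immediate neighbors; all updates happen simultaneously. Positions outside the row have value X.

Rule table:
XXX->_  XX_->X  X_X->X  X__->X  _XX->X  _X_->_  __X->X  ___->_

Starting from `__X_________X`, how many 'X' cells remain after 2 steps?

5

XX_X_______XX
_XX_X_____XX_
count of X: 5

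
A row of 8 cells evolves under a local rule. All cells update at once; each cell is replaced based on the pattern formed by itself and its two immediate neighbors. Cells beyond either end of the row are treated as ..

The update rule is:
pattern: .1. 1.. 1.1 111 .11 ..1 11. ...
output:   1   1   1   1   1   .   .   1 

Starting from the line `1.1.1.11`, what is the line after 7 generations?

1.11.11.

1111111.
111111.1
11111.11
1111.11.
111.11.1
11.11.11
1.11.11.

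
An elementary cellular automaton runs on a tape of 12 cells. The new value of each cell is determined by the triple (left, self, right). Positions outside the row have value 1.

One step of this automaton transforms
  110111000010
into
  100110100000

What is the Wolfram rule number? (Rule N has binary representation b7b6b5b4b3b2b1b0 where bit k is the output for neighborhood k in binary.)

position 0: 111 → 1  (bit 7 = 1)
position 1: 110 → 0  (bit 6 = 0)
position 2: 101 → 0  (bit 5 = 0)
position 6: 100 → 1  (bit 4 = 1)
position 3: 011 → 1  (bit 3 = 1)
position 10: 010 → 0  (bit 2 = 0)
position 9: 001 → 0  (bit 1 = 0)
position 7: 000 → 0  (bit 0 = 0)
bits b7..b0 = 10011000 = 152

152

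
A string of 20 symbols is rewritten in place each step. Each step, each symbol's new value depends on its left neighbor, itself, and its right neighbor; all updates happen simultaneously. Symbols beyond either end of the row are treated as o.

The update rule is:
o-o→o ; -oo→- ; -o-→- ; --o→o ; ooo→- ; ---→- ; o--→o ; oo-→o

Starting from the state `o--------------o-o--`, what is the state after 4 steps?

oo------------o-o-oo
-oo----------o-o-o--
o-oo--------o-o-o-oo
oo-oo------o-o-o-o--

oo-oo------o-o-o-o--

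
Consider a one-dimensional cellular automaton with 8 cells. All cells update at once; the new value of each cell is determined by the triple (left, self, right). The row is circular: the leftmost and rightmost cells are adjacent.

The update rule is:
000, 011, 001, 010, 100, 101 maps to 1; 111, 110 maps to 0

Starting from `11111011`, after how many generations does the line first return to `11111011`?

00000110
11111101
00000011
11111110
10000001
01111111
11000000
10111111
01100000
11011111
00110000
11101111
00011000
11110111
00001100
11111011

16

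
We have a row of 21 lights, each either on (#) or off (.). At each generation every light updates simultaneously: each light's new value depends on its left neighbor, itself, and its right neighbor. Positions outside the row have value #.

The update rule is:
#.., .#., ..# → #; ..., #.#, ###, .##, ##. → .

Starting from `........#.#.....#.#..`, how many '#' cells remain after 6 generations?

6

generation 1: #......##.##...##.###
generation 2: .#....#.....#.#......
generation 3: .##..###...##.##....#
generation 4: ...##...#.#.....#..#.
generation 5: #.#..#.##.##...#####.
generation 6: ..####......#.#......
count of #: 6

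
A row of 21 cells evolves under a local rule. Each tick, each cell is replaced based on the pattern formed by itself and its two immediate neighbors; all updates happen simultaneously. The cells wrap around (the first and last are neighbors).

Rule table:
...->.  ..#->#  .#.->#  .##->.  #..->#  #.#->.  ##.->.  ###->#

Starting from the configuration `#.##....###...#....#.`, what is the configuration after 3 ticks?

#...#..#.#.#.###..##.
##.#####.#.#..#.##...
....###..#.####...#.#

....###..#.####...#.#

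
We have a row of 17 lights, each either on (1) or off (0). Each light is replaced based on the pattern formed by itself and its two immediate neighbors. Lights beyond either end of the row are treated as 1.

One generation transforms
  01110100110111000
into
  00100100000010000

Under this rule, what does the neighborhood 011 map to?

At position 1 the neighborhood is 011; the next row has 0 there.

0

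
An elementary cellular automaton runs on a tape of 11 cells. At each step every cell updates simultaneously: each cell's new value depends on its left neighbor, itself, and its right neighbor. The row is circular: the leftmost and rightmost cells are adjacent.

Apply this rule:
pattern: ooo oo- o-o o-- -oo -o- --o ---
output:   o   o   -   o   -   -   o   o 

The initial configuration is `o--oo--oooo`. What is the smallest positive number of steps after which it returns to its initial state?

step 1: ooo-ooo-ooo
step 2: ooo--oo--oo
step 3: ooooo-ooo-o
step 4: ooooo--oo--
step 5: -oooooo-ooo
step 6: --ooooo--oo
step 7: oo-oooooo-o
step 8: oo--ooooo--
step 9: -ooo-oooooo
step 10: --oo--ooooo
step 11: oo-ooo-oooo
step 12: oo--oo--ooo
step 13: oooo-ooo-oo
step 14: oooo--oo--o
step 15: oooooo-ooo-
step 16: -ooooo--oo-
step 17: o-oooooo-oo
step 18: o--ooooo--o
step 19: ooo-oooooo-
step 20: -oo--ooooo-
step 21: o-ooo-ooooo
step 22: o--oo--oooo

22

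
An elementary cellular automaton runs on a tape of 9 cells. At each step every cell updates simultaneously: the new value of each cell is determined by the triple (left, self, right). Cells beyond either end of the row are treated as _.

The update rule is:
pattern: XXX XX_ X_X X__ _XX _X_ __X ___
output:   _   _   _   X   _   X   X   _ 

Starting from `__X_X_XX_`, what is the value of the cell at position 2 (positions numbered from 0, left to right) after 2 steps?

_XX_X___X
X___XX_XX
position 2 holds _

_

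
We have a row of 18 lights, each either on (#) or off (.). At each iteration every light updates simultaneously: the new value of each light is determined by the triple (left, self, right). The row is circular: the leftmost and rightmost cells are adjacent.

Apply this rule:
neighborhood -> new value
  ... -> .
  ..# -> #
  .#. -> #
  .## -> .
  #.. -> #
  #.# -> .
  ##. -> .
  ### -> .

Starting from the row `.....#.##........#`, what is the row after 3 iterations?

##.####....#..###.

#...##...#......##
.#.#..#.###....#..
##.####....#..###.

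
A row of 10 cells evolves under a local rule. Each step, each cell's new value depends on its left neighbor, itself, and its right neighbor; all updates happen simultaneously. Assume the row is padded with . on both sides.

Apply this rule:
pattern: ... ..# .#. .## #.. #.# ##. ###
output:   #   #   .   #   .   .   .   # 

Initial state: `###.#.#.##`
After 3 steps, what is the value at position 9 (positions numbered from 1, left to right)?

.

step 1: ##......#.
step 2: #..#####..
step 3: ..#####..#
position 9 holds .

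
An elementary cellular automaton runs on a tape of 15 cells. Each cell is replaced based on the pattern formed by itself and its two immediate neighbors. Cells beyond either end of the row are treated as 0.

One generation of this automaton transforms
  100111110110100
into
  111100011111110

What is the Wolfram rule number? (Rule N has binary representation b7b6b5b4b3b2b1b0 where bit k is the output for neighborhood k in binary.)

position 4: 111 → 0  (bit 7 = 0)
position 7: 110 → 1  (bit 6 = 1)
position 8: 101 → 1  (bit 5 = 1)
position 1: 100 → 1  (bit 4 = 1)
position 3: 011 → 1  (bit 3 = 1)
position 0: 010 → 1  (bit 2 = 1)
position 2: 001 → 1  (bit 1 = 1)
position 14: 000 → 0  (bit 0 = 0)
bits b7..b0 = 01111110 = 126

126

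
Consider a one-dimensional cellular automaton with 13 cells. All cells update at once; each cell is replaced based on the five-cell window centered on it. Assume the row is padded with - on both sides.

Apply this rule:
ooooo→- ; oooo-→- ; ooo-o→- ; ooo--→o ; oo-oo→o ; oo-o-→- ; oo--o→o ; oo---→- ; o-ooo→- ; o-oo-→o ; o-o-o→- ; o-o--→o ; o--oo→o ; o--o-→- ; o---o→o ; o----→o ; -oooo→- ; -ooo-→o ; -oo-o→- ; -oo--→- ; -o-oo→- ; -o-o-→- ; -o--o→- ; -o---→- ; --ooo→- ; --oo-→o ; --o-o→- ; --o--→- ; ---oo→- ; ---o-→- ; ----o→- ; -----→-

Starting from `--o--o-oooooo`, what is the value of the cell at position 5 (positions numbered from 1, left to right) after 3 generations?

-

------------o
-------------
-------------
position 5 holds -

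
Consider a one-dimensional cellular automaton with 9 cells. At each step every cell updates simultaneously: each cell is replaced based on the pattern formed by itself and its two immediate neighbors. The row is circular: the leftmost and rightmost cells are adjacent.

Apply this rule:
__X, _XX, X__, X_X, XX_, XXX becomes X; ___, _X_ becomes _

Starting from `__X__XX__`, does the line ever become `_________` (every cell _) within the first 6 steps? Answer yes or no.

no

_X_XXXXX_
X_XXXXXXX
XXXXXXXXX
XXXXXXXXX  (fixed point — unchanged through step 6)
step 6 is XXXXXXXXX, still not uniform _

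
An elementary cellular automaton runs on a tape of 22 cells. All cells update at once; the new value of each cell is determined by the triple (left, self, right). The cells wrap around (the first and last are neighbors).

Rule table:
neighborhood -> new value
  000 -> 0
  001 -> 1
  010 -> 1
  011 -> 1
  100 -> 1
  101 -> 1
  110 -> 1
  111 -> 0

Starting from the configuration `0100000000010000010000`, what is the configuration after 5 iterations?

1110000000111000111000
1011000001101101101101
1111100011111111111111
0000110110000000000000
0001111111000000000000

0001111111000000000000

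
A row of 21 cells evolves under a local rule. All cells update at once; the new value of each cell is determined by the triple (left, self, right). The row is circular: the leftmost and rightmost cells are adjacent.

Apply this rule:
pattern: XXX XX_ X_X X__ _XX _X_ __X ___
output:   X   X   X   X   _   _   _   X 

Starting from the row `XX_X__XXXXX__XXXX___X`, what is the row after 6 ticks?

XXX_X__XXXXX__XXXXX__
_XXX_X__XXXXX__XXXXX_
__XXX_X__XXXXX__XXXXX
X__XXX_X__XXXXX__XXXX
XX__XXX_X__XXXXX__XXX
XXX__XXX_X__XXXXX__XX

XXX__XXX_X__XXXXX__XX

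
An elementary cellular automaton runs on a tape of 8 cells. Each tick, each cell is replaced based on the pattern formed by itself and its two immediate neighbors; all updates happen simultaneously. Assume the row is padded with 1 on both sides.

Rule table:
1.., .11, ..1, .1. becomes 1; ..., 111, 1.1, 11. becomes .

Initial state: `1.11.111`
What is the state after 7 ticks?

..1..1..
11111111
........
1......1
.1....11
.11..11.
.1.111..

.1.111..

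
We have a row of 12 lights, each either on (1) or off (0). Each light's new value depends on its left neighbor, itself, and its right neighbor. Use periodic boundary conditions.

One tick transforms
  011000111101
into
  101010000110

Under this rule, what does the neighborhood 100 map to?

At position 3 the neighborhood is 100; the next row has 0 there.

0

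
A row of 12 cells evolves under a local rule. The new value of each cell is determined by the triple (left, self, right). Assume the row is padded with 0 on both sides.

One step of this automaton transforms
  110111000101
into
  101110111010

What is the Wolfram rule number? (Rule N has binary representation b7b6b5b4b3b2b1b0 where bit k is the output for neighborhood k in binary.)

187

position 4: 111 → 1  (bit 7 = 1)
position 1: 110 → 0  (bit 6 = 0)
position 2: 101 → 1  (bit 5 = 1)
position 6: 100 → 1  (bit 4 = 1)
position 0: 011 → 1  (bit 3 = 1)
position 9: 010 → 0  (bit 2 = 0)
position 8: 001 → 1  (bit 1 = 1)
position 7: 000 → 1  (bit 0 = 1)
bits b7..b0 = 10111011 = 187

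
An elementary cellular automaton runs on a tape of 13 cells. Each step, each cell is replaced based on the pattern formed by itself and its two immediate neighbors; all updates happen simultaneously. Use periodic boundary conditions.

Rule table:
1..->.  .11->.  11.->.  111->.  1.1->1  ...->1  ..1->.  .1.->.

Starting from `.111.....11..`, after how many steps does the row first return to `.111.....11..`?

2

.....111....1
.111.....11..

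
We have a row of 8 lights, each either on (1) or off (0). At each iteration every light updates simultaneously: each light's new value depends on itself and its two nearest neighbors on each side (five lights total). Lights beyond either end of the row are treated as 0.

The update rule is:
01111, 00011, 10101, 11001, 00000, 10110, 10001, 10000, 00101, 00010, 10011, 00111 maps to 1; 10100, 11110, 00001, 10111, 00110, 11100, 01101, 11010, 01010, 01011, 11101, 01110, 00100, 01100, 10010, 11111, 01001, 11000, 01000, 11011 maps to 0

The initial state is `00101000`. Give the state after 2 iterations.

iteration 1: 01100011
iteration 2: 10001100

10001100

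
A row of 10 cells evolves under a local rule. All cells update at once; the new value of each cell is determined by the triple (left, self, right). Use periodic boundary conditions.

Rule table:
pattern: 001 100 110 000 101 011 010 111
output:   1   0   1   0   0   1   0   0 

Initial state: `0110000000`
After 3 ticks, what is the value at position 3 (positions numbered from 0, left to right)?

0

tick 1: 1110000000
tick 2: 1010000001
tick 3: 1000000011
position 3 holds 0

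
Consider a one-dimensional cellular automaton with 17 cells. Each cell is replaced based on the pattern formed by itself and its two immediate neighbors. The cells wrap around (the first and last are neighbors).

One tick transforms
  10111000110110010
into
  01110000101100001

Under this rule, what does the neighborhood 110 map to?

At position 4 the neighborhood is 110; the next row has 0 there.

0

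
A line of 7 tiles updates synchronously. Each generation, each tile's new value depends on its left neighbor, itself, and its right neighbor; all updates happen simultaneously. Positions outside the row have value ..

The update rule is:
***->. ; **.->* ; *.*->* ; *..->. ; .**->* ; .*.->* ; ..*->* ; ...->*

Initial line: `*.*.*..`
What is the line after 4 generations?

generation 1: *****.*
generation 2: *...***
generation 3: *.***.*
generation 4: ***.***

***.***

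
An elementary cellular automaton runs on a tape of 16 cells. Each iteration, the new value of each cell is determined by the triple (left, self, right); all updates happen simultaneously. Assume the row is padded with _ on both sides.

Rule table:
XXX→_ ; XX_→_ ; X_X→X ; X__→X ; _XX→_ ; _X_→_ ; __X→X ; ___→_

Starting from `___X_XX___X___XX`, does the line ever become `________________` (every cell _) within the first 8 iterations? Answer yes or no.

no

__X_X__X_X_X_X__
_X_X_XX_X_X_X_X_
X_X_X__X_X_X_X_X
_X_X_XX_X_X_X_X_  (repeats iteration 2; period 2)
iteration 8: _X_X_XX_X_X_X_X_
iteration 8 is _X_X_XX_X_X_X_X_, still not uniform _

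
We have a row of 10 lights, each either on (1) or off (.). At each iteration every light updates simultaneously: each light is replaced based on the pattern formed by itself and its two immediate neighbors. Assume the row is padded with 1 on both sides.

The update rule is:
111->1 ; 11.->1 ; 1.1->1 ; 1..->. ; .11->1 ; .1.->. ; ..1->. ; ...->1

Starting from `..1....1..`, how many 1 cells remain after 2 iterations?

....11....
.11.11.11.
count of 1: 6

6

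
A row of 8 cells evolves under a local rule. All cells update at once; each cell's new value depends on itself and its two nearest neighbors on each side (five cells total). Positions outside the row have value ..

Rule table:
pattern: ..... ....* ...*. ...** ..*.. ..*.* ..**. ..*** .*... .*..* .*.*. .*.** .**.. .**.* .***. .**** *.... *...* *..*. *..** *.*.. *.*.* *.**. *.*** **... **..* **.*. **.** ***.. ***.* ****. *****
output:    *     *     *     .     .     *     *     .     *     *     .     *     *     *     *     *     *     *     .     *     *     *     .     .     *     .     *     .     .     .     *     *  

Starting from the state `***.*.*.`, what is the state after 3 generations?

.*.***..

.*.**.**
***.*..*
.*.***..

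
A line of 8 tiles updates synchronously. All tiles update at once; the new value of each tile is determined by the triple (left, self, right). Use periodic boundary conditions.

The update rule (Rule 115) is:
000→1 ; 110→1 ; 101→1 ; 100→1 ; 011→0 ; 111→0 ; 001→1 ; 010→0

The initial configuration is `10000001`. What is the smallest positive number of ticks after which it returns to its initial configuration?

16

11111110
00000011
11111101
00000110
11111011
00001100
11110111
00011000
11101111
00110000
11011111
01100000
10111111
11000000
01111111
10000001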